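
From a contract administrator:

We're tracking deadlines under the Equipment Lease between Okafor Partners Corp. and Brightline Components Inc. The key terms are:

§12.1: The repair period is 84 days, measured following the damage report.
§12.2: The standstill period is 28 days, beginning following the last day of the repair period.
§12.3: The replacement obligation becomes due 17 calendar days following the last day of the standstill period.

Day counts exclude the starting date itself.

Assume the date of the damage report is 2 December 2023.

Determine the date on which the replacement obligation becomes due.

9 April 2024

Adding 84 calendar days to 2 December 2023 gives 24 February 2024, which is the last day of the repair period.
The last day of the standstill period: 24 February 2024 + 28 days = 23 March 2024.
The date on which the replacement obligation becomes due: 17 calendar days after 23 March 2024 is 9 April 2024.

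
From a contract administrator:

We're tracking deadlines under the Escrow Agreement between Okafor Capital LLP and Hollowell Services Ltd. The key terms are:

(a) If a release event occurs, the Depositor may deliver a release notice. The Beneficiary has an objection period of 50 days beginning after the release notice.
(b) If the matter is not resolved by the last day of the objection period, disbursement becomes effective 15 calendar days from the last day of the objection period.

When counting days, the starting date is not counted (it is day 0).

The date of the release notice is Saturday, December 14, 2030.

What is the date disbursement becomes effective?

February 17, 2031

Adding 50 calendar days to December 14, 2030 gives February 2, 2031, which is the last day of the objection period.
The date disbursement becomes effective: February 2, 2031 + 15 days = February 17, 2031.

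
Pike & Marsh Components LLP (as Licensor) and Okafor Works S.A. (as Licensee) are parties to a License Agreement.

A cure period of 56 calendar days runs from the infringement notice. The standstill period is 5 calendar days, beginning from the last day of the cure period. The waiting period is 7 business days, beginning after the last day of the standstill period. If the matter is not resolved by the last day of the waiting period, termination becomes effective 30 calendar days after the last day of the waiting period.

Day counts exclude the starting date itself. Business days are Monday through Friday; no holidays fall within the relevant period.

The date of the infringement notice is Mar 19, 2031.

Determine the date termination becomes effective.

Adding 56 calendar days to Mar 19, 2031 gives May 14, 2031, which is the last day of the cure period.
The last day of the standstill period: 5 calendar days after May 14, 2031 is May 19, 2031.
The last day of the waiting period: 7 business days after Monday, May 19, 2031, skipping weekends — May 20, May 21, May 22, May 23, May 26, May 27, May 28 — lands on Wednesday, May 28, 2031.
Adding 30 calendar days to May 28, 2031 gives Jun 27, 2031, which is the date termination becomes effective.

Jun 27, 2031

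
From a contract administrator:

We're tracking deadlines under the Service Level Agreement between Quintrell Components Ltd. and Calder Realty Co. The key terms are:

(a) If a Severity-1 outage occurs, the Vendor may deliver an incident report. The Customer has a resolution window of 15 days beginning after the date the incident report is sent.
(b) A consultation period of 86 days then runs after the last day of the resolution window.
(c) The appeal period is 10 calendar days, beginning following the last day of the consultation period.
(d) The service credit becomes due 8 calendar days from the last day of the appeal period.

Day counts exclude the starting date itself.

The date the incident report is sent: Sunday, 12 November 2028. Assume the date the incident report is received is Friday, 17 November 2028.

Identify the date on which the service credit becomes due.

11 March 2029

Adding 15 calendar days to 12 November 2028 gives 27 November 2028, which is the last day of the resolution window.
The last day of the consultation period: 27 November 2028 + 86 days = 21 February 2029.
The last day of the appeal period: 10 calendar days after 21 February 2029 is 3 March 2029.
Adding 8 calendar days to 3 March 2029 gives 11 March 2029, which is the date on which the service credit becomes due.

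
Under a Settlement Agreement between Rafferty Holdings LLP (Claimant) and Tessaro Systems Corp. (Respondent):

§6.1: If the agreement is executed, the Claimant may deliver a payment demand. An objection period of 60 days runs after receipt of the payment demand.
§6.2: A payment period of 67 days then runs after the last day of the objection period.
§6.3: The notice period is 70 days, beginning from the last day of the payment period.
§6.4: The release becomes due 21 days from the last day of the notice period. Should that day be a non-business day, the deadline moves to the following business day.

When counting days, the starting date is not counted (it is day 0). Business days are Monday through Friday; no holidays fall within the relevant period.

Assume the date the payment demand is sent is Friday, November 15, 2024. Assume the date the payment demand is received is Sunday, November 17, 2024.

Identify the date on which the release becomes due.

June 23, 2025

The last day of the objection period: 60 calendar days after November 17, 2024 is January 16, 2025.
The last day of the payment period: January 16, 2025 + 67 days = March 24, 2025.
Adding 70 calendar days to March 24, 2025 gives June 2, 2025, which is the last day of the notice period.
The date on which the release becomes due: June 2, 2025 + 21 days = June 23, 2025. June 23, 2025 is a Monday, so no roll-forward applies.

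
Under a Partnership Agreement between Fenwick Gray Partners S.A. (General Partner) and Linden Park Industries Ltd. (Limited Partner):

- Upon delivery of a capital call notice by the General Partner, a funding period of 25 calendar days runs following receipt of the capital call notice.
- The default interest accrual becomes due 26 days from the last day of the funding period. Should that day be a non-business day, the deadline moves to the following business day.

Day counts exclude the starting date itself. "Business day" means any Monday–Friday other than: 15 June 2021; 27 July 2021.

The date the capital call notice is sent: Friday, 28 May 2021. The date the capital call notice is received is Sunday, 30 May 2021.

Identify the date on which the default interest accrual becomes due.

20 July 2021

Adding 25 calendar days to 30 May 2021 gives 24 June 2021, which is the last day of the funding period.
The date on which the default interest accrual becomes due: 24 June 2021 + 26 days = 20 July 2021. 20 July 2021 is a Tuesday and is not a listed holiday, so no roll-forward applies.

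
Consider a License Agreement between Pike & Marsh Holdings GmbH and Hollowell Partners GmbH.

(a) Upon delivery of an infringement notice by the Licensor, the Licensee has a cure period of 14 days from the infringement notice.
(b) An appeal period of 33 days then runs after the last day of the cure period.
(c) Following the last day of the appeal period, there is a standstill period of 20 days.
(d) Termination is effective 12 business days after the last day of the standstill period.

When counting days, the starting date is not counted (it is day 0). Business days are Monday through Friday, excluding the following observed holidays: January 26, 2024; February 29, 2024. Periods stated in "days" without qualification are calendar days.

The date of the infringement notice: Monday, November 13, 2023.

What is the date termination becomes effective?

February 7, 2024

The last day of the cure period: November 13, 2023 + 14 days = November 27, 2023.
The last day of the appeal period: November 27, 2023 + 33 days = December 30, 2023.
The last day of the standstill period: 20 calendar days after December 30, 2023 is January 19, 2024.
The date termination becomes effective: counting 12 business days from Friday, January 19, 2024 (Jan 22, Jan 23, Jan 24, Jan 25, …, Feb 5, Feb 6, Feb 7, skipping weekends and the listed holiday on Jan 26) reaches Wednesday, February 7, 2024.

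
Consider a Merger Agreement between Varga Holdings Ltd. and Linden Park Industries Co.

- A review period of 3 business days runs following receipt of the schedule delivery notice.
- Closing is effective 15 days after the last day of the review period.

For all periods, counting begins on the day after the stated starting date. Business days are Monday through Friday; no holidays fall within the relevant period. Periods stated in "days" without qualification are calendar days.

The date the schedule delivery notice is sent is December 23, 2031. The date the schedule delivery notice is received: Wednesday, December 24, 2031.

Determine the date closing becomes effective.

The last day of the review period: 3 business days after Wednesday, December 24, 2031, skipping weekends — Dec 25, Dec 26, Dec 29 — lands on Monday, December 29, 2031.
Adding 15 calendar days to December 29, 2031 gives January 13, 2032, which is the date closing becomes effective.

January 13, 2032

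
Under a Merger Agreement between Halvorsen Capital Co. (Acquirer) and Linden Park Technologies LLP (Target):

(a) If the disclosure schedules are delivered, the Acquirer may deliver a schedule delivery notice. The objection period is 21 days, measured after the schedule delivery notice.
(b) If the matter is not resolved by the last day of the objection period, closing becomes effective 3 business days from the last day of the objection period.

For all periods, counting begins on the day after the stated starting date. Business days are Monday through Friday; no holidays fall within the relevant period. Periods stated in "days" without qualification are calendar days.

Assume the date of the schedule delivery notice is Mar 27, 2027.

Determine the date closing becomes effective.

Apr 21, 2027

The last day of the objection period: 21 calendar days after Mar 27, 2027 is Apr 17, 2027.
The date closing becomes effective: 3 business days after Saturday, Apr 17, 2027, skipping weekends — Apr 19, Apr 20, Apr 21 — lands on Wednesday, Apr 21, 2027.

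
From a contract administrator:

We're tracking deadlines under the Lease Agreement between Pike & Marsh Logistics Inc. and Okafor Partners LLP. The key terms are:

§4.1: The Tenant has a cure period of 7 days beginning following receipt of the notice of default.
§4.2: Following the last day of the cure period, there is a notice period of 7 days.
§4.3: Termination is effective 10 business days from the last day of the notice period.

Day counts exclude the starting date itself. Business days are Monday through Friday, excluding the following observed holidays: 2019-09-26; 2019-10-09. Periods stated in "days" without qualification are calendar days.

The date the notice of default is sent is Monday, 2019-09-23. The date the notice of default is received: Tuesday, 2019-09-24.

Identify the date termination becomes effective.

2019-10-23

The last day of the cure period: 7 calendar days after 2019-09-24 is 2019-10-01.
The last day of the notice period: 7 calendar days after 2019-10-01 is 2019-10-08.
The date termination becomes effective: counting 10 business days from Tuesday, 2019-10-08 (Oct 10, Oct 11, Oct 14, Oct 15, Oct 16, Oct 17, Oct 18, Oct 21, Oct 22, Oct 23, skipping weekends and the listed holiday on Oct 9) reaches Wednesday, 2019-10-23.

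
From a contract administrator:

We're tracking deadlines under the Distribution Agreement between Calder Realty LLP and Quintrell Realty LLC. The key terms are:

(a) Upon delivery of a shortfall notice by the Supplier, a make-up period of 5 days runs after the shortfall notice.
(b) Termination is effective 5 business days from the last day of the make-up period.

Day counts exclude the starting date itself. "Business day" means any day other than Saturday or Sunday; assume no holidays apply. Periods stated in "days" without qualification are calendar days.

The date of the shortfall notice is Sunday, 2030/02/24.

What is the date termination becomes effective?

2030/03/08

The last day of the make-up period: 5 calendar days after 2030/02/24 is 2030/03/01.
From Friday, 2030/03/01, 5 business days (Mar 4, Mar 5, Mar 6, Mar 7, Mar 8, skipping weekends) brings us to Friday, 2030/03/08, which is the date termination becomes effective.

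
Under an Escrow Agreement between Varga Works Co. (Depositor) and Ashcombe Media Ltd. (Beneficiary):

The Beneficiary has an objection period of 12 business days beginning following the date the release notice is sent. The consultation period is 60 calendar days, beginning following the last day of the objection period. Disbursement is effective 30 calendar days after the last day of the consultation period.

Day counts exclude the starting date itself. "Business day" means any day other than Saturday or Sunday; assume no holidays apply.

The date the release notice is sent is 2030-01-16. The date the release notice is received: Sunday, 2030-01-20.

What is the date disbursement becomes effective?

The last day of the objection period: counting 12 business days from Wednesday, 2030-01-16 (Jan 17, Jan 18, Jan 21, Jan 22, …, Jan 30, Jan 31, Feb 1, skipping weekends) reaches Friday, 2030-02-01.
The last day of the consultation period: 2030-02-01 + 60 days = 2030-04-02.
Adding 30 calendar days to 2030-04-02 gives 2030-05-02, which is the date disbursement becomes effective.

2030-05-02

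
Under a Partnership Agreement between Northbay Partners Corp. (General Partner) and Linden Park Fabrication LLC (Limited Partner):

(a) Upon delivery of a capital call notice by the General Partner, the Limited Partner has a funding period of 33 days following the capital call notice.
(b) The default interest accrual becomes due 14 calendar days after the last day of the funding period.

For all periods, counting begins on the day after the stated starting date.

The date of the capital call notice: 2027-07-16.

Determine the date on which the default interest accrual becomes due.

2027-09-01

The last day of the funding period: 2027-07-16 + 33 days = 2027-08-18.
The date on which the default interest accrual becomes due: 2027-08-18 + 14 days = 2027-09-01.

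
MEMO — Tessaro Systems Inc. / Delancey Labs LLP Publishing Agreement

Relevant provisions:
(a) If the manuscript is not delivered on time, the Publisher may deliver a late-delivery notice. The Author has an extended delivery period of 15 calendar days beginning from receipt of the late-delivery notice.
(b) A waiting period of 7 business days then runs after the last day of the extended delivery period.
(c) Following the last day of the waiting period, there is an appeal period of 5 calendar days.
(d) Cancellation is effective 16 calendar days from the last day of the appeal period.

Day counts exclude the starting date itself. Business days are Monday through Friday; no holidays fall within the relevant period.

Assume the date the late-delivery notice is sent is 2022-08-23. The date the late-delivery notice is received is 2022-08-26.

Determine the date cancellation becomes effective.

2022-10-11

The last day of the extended delivery period: 2022-08-26 + 15 days = 2022-09-10.
From Saturday, 2022-09-10, 7 business days (Sep 12, Sep 13, Sep 14, Sep 15, Sep 16, Sep 19, Sep 20, skipping weekends) brings us to Tuesday, 2022-09-20, which is the last day of the waiting period.
The last day of the appeal period: 5 calendar days after 2022-09-20 is 2022-09-25.
The date cancellation becomes effective: 16 calendar days after 2022-09-25 is 2022-10-11.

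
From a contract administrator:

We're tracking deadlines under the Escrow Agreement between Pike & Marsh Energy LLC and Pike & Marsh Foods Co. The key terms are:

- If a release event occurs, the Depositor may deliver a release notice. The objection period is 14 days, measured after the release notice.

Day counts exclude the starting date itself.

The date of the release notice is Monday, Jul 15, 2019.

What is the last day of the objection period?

Jul 29, 2019

Adding 14 calendar days to Jul 15, 2019 gives Jul 29, 2019, which is the last day of the objection period.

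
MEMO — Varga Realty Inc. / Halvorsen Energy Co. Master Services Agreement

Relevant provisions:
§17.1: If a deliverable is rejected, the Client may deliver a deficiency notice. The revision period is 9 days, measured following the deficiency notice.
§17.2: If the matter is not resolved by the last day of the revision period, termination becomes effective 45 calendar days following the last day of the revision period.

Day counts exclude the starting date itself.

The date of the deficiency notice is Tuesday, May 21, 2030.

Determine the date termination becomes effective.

The last day of the revision period: May 21, 2030 + 9 days = May 30, 2030.
The date termination becomes effective: 45 calendar days after May 30, 2030 is July 14, 2030.

July 14, 2030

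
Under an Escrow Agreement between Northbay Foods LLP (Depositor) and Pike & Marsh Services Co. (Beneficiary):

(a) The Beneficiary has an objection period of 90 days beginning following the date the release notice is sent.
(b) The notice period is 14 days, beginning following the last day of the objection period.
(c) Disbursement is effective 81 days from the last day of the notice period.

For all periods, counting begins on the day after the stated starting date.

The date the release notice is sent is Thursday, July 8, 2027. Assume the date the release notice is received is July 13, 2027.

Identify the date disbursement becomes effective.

The last day of the objection period: 90 calendar days after July 8, 2027 is October 6, 2027.
Adding 14 calendar days to October 6, 2027 gives October 20, 2027, which is the last day of the notice period.
The date disbursement becomes effective: 81 calendar days after October 20, 2027 is January 9, 2028.

January 9, 2028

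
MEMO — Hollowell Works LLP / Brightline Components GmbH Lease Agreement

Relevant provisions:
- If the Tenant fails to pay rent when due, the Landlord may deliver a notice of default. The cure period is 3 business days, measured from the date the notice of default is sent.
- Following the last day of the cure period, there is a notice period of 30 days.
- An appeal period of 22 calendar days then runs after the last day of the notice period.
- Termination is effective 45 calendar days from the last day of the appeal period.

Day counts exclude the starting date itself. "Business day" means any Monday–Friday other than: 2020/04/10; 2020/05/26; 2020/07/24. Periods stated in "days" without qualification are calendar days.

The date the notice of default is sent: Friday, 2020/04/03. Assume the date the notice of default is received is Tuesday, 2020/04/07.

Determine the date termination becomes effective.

2020/07/14

The last day of the cure period: 3 business days after Friday, 2020/04/03, skipping weekends — Apr 6, Apr 7, Apr 8 — lands on Wednesday, 2020/04/08.
Adding 30 calendar days to 2020/04/08 gives 2020/05/08, which is the last day of the notice period.
Adding 22 calendar days to 2020/05/08 gives 2020/05/30, which is the last day of the appeal period.
The date termination becomes effective: 2020/05/30 + 45 days = 2020/07/14.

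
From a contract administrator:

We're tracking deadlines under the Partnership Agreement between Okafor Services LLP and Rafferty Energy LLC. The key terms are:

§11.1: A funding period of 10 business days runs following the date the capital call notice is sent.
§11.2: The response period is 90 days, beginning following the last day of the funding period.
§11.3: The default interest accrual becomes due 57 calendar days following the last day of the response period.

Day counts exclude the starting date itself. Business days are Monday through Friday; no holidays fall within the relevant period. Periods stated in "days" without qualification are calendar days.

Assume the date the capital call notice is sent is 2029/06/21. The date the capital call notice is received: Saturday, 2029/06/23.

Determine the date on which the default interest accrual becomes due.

2029/11/29

The last day of the funding period: 10 business days after Thursday, 2029/06/21, skipping weekends — Jun 22, Jun 25, Jun 26, Jun 27, Jun 28, Jun 29, Jul 2, Jul 3, Jul 4, Jul 5 — lands on Thursday, 2029/07/05.
The last day of the response period: 90 calendar days after 2029/07/05 is 2029/10/03.
The date on which the default interest accrual becomes due: 57 calendar days after 2029/10/03 is 2029/11/29.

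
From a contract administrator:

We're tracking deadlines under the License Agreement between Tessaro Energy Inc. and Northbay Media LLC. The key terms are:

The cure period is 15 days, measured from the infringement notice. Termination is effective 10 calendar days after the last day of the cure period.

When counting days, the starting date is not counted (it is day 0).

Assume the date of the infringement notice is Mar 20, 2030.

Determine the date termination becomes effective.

Adding 15 calendar days to Mar 20, 2030 gives Apr 4, 2030, which is the last day of the cure period.
The date termination becomes effective: Apr 4, 2030 + 10 days = Apr 14, 2030.

Apr 14, 2030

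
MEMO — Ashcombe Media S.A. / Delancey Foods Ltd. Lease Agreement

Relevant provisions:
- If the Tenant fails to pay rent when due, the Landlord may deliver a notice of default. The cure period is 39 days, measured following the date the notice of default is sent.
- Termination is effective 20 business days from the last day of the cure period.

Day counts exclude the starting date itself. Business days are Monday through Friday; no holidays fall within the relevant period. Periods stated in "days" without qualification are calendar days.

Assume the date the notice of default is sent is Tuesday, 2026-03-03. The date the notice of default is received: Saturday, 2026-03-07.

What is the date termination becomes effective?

2026-05-08

The last day of the cure period: 39 calendar days after 2026-03-03 is 2026-04-11.
The date termination becomes effective: 20 business days after Saturday, 2026-04-11, skipping weekends — Apr 13, Apr 14, Apr 15, Apr 16, …, May 6, May 7, May 8 — lands on Friday, 2026-05-08.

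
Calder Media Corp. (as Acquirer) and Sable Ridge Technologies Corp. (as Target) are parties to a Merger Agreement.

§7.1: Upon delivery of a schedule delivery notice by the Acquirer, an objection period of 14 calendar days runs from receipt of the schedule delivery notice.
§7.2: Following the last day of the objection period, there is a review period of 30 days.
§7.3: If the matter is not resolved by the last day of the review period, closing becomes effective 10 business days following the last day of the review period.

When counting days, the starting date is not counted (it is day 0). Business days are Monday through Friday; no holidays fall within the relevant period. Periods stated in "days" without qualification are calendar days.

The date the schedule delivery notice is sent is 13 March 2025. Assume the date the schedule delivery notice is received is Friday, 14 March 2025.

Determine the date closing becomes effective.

9 May 2025

The last day of the objection period: 14 March 2025 + 14 days = 28 March 2025.
The last day of the review period: 28 March 2025 + 30 days = 27 April 2025.
The date closing becomes effective: counting 10 business days from Sunday, 27 April 2025 (Apr 28, Apr 29, Apr 30, May 1, May 2, May 5, May 6, May 7, May 8, May 9, skipping weekends) reaches Friday, 9 May 2025.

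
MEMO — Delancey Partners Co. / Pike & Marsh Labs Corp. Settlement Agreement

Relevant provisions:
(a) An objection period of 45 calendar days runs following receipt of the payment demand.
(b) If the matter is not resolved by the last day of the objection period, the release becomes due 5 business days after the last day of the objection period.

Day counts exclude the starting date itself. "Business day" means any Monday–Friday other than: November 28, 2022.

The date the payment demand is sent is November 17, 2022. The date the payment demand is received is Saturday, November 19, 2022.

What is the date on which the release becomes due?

The last day of the objection period: 45 calendar days after November 19, 2022 is January 3, 2023.
The date on which the release becomes due: 5 business days after Tuesday, January 3, 2023, skipping weekends — Jan 4, Jan 5, Jan 6, Jan 9, Jan 10 — lands on Tuesday, January 10, 2023.

January 10, 2023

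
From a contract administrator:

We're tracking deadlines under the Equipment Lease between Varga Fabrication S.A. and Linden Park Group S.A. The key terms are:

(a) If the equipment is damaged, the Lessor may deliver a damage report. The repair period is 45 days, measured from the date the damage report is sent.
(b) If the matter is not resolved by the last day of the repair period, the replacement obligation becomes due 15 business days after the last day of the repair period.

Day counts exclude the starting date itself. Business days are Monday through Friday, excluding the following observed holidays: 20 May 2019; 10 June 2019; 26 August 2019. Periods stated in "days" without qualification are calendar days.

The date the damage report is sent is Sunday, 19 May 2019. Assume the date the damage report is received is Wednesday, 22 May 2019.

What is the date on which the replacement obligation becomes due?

Adding 45 calendar days to 19 May 2019 gives 3 July 2019, which is the last day of the repair period.
The date on which the replacement obligation becomes due: 15 business days after Wednesday, 3 July 2019, skipping weekends — Jul 4, Jul 5, Jul 8, Jul 9, …, Jul 22, Jul 23, Jul 24 — lands on Wednesday, 24 July 2019.

24 July 2019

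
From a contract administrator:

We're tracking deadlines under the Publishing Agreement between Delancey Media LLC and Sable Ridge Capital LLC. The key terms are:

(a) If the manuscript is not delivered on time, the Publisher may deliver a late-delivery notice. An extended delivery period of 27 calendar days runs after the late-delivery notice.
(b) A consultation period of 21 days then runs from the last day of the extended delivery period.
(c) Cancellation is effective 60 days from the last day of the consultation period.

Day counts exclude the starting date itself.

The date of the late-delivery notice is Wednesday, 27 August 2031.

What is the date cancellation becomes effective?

The last day of the extended delivery period: 27 August 2031 + 27 days = 23 September 2031.
Adding 21 calendar days to 23 September 2031 gives 14 October 2031, which is the last day of the consultation period.
The date cancellation becomes effective: 14 October 2031 + 60 days = 13 December 2031.

13 December 2031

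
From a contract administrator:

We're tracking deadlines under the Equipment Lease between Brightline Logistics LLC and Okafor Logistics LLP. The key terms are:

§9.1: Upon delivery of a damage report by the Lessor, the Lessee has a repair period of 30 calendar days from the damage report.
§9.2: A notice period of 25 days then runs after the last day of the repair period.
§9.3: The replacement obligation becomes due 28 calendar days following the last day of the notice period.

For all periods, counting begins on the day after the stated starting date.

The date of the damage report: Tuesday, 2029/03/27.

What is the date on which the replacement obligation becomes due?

2029/06/18

The last day of the repair period: 2029/03/27 + 30 days = 2029/04/26.
The last day of the notice period: 25 calendar days after 2029/04/26 is 2029/05/21.
The date on which the replacement obligation becomes due: 28 calendar days after 2029/05/21 is 2029/06/18.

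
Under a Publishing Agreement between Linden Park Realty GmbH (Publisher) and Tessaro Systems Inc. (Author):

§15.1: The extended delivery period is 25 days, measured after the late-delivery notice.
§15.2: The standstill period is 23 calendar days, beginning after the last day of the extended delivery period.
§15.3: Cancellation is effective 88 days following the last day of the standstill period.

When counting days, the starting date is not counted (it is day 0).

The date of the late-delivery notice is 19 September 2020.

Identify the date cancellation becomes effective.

The last day of the extended delivery period: 25 calendar days after 19 September 2020 is 14 October 2020.
The last day of the standstill period: 23 calendar days after 14 October 2020 is 6 November 2020.
Adding 88 calendar days to 6 November 2020 gives 2 February 2021, which is the date cancellation becomes effective.

2 February 2021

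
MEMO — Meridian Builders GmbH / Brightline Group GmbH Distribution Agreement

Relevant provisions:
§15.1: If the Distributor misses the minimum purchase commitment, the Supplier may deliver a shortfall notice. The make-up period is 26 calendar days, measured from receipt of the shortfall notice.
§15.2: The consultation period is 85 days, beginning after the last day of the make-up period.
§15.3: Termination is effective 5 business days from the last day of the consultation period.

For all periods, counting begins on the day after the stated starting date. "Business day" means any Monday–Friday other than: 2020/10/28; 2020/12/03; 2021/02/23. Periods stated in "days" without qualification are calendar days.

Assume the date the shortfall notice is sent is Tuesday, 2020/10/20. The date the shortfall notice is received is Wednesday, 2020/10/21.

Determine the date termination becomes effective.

2021/02/16

The last day of the make-up period: 26 calendar days after 2020/10/21 is 2020/11/16.
The last day of the consultation period: 85 calendar days after 2020/11/16 is 2021/02/09.
From Tuesday, 2021/02/09, 5 business days (Feb 10, Feb 11, Feb 12, Feb 15, Feb 16, skipping weekends) brings us to Tuesday, 2021/02/16, which is the date termination becomes effective.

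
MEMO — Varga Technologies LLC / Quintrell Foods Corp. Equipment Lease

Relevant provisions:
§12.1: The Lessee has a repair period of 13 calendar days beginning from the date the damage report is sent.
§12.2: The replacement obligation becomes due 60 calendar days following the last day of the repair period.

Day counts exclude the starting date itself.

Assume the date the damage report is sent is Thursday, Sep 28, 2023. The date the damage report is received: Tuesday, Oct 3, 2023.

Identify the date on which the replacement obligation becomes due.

Dec 10, 2023

Adding 13 calendar days to Sep 28, 2023 gives Oct 11, 2023, which is the last day of the repair period.
The date on which the replacement obligation becomes due: 60 calendar days after Oct 11, 2023 is Dec 10, 2023.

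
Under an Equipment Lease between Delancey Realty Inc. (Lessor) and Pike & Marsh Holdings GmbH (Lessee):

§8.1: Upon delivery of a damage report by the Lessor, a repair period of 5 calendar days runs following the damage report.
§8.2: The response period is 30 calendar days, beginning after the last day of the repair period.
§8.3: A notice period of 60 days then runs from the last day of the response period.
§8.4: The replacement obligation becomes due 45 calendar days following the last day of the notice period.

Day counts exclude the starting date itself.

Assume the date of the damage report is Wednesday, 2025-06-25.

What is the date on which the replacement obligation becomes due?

Adding 5 calendar days to 2025-06-25 gives 2025-06-30, which is the last day of the repair period.
The last day of the response period: 2025-06-30 + 30 days = 2025-07-30.
The last day of the notice period: 2025-07-30 + 60 days = 2025-09-28.
The date on which the replacement obligation becomes due: 2025-09-28 + 45 days = 2025-11-12.

2025-11-12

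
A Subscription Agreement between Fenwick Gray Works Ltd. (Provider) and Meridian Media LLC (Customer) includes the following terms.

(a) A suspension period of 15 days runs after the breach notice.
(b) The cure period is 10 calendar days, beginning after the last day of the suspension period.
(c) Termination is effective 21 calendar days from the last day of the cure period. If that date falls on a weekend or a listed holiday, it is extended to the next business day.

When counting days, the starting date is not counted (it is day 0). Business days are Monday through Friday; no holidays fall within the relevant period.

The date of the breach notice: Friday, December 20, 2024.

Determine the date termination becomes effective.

February 4, 2025

The last day of the suspension period: 15 calendar days after December 20, 2024 is January 4, 2025.
Adding 10 calendar days to January 4, 2025 gives January 14, 2025, which is the last day of the cure period.
Adding 21 calendar days to January 14, 2025 gives February 4, 2025, which is the date termination becomes effective. February 4, 2025 is a Tuesday, so no roll-forward applies.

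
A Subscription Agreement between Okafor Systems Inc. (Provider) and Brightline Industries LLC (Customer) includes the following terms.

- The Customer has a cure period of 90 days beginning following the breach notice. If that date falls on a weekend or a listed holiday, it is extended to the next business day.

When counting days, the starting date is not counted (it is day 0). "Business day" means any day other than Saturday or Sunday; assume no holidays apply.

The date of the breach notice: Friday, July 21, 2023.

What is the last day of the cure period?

October 19, 2023

The last day of the cure period: 90 calendar days after July 21, 2023 is October 19, 2023. October 19, 2023 is a Thursday, so no roll-forward applies.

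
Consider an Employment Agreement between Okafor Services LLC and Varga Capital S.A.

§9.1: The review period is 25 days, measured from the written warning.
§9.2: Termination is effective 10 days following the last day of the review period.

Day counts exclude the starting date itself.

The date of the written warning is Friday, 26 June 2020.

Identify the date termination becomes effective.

31 July 2020

The last day of the review period: 26 June 2020 + 25 days = 21 July 2020.
The date termination becomes effective: 21 July 2020 + 10 days = 31 July 2020.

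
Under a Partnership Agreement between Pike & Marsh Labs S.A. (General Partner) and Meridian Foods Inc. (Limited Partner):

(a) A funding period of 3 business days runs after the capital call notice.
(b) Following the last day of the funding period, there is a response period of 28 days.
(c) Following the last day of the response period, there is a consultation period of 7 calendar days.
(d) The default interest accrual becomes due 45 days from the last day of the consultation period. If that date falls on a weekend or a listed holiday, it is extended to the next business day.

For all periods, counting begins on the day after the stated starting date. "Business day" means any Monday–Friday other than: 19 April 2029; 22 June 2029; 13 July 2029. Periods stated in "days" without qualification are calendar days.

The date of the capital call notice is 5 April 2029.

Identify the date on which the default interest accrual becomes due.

The last day of the funding period: counting 3 business days from Thursday, 5 April 2029 (Apr 6, Apr 9, Apr 10, skipping weekends) reaches Tuesday, 10 April 2029.
The last day of the response period: 28 calendar days after 10 April 2029 is 8 May 2029.
The last day of the consultation period: 8 May 2029 + 7 days = 15 May 2029.
The date on which the default interest accrual becomes due: 45 calendar days after 15 May 2029 is 29 June 2029. 29 June 2029 is a Friday and is not a listed holiday, so no roll-forward applies.

29 June 2029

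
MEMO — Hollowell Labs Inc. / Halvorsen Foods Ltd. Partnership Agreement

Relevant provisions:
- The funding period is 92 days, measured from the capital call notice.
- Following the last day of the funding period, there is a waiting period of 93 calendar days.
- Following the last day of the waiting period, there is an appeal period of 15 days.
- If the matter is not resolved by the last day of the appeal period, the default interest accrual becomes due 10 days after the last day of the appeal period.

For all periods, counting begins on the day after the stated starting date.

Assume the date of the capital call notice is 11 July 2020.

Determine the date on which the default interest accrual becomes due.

The last day of the funding period: 92 calendar days after 11 July 2020 is 11 October 2020.
The last day of the waiting period: 93 calendar days after 11 October 2020 is 12 January 2021.
The last day of the appeal period: 15 calendar days after 12 January 2021 is 27 January 2021.
The date on which the default interest accrual becomes due: 27 January 2021 + 10 days = 6 February 2021.

6 February 2021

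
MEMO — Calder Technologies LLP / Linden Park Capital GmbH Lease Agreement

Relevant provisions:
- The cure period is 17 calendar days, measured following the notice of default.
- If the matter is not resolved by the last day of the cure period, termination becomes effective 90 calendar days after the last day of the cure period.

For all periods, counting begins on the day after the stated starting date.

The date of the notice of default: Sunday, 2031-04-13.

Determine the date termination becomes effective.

The last day of the cure period: 2031-04-13 + 17 days = 2031-04-30.
Adding 90 calendar days to 2031-04-30 gives 2031-07-29, which is the date termination becomes effective.

2031-07-29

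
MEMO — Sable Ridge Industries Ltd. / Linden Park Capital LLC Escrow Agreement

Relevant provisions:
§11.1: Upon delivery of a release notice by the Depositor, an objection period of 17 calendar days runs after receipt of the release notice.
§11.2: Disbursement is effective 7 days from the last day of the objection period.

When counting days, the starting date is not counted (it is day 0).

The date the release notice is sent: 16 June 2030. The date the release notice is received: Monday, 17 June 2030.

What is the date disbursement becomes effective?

The last day of the objection period: 17 calendar days after 17 June 2030 is 4 July 2030.
The date disbursement becomes effective: 4 July 2030 + 7 days = 11 July 2030.

11 July 2030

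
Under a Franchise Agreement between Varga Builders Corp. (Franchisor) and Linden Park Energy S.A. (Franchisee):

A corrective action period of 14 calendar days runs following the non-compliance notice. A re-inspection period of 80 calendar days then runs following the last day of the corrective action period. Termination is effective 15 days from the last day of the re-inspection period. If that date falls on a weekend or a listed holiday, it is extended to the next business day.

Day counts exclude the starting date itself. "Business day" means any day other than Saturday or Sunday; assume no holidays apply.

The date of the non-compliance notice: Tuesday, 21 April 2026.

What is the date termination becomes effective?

Adding 14 calendar days to 21 April 2026 gives 5 May 2026, which is the last day of the corrective action period.
The last day of the re-inspection period: 80 calendar days after 5 May 2026 is 24 July 2026.
The date termination becomes effective: 15 calendar days after 24 July 2026 is 8 August 2026. That falls on a Saturday, so it rolls to the next business day, Monday, 10 August 2026.

10 August 2026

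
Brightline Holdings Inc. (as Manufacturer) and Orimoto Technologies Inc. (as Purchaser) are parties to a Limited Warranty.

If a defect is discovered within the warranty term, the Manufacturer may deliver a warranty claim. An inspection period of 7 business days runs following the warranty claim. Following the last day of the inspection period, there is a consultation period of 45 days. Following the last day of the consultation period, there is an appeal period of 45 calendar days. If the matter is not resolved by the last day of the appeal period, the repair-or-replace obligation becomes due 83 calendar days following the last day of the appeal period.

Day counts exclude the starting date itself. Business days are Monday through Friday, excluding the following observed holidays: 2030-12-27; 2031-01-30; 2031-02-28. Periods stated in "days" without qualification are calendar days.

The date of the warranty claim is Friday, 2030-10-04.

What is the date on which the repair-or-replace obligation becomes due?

The last day of the inspection period: counting 7 business days from Friday, 2030-10-04 (Oct 7, Oct 8, Oct 9, Oct 10, Oct 11, Oct 14, Oct 15, skipping weekends) reaches Tuesday, 2030-10-15.
The last day of the consultation period: 2030-10-15 + 45 days = 2030-11-29.
Adding 45 calendar days to 2030-11-29 gives 2031-01-13, which is the last day of the appeal period.
Adding 83 calendar days to 2031-01-13 gives 2031-04-06, which is the date on which the repair-or-replace obligation becomes due.

2031-04-06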